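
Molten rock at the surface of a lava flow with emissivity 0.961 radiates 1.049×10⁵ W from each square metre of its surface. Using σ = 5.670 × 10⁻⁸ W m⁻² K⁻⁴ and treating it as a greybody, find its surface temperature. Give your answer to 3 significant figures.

T ≈ 1.18×10³ K

I = εσT⁴, so T = (I/εσ)^(1/4) = (1.049×10⁵/(0.961×5.670×10⁻⁸))^(1/4) = 1.18×10³ K.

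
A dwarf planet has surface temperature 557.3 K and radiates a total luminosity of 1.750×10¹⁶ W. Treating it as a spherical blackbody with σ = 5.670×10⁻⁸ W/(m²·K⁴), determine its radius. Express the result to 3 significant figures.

R ≈ 5.05×10⁵ m

L = 4πR²σT⁴ ⇒ R = √(L/(4πσT⁴)).
σT⁴ = 5469.39 W/m², so R = √(1.750×10¹⁶/(4π×5469.39)) = 5.05×10⁵ m.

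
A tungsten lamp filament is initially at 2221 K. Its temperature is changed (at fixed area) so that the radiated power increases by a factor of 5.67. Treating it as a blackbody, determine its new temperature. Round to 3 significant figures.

T₂ ≈ 3.43×10³ K

P ∝ T⁴, so T₂/T₁ = (P₂/P₁)^(1/4) = (5.67)^(1/4) = 1.54311.
T₂ = 2221 × 1.54311 = 3.43×10³ K.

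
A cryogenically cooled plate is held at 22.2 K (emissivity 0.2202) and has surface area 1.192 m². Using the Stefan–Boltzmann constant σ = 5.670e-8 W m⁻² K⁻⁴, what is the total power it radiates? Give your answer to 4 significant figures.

P ≈ 3.615×10⁻³ W

Area A = 1.192 m².
P = εσAT⁴ = 0.2202 × 5.670×10⁻⁸ × 1.192 × (22.2)⁴ = 3.615×10⁻³ W.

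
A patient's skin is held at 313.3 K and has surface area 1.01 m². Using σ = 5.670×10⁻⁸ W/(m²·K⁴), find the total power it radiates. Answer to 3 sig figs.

P ≈ 552 W

Area A = 1.01 m².
P = σAT⁴ = 5.670×10⁻⁸ × 1.01 × (313.3)⁴ = 552 W.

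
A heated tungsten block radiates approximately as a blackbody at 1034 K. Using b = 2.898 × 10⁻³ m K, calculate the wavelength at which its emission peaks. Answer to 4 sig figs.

λ_max ≈ 2803 nm

Wien's displacement law: λ_max = b/T = (2.898×10⁻³ m·K)/(1034 K) = 2.8027×10⁻⁶ m.
That is 2803 nm, in the infrared range.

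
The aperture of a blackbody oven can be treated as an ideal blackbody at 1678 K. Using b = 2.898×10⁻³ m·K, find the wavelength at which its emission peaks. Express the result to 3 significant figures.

Wien's displacement law: λ_max = b/T = (2.898×10⁻³ m·K)/(1678 K) = 1.727×10⁻⁶ m.
That is 1.73×10³ nm, in the infrared range.

λ_max ≈ 1.73×10³ nm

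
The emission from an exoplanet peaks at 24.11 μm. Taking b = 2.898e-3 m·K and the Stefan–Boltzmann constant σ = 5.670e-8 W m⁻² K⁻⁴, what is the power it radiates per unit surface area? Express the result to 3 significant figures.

Wien's law: T = b/λ_max = 2.898×10⁻³/2.411×10⁻⁵ = 120.199 K.
Then I = σT⁴ = 5.670×10⁻⁸×(120.199)⁴ = 11.8 W/m².

I ≈ 11.8 W/m²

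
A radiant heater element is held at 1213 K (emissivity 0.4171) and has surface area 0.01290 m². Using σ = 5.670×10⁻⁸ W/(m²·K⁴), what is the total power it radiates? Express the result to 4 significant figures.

P ≈ 660.5 W

Area A = 0.01290 m².
P = εσAT⁴ = 0.4171 × 5.670×10⁻⁸ × 0.01290 × (1213)⁴ = 660.5 W.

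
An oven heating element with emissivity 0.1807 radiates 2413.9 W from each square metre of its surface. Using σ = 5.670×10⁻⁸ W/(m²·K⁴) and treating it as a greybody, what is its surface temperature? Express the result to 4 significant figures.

I = εσT⁴, so T = (I/εσ)^(1/4) = (2413.9/(0.1807×5.670×10⁻⁸))^(1/4) = 696.7 K.

T ≈ 696.7 K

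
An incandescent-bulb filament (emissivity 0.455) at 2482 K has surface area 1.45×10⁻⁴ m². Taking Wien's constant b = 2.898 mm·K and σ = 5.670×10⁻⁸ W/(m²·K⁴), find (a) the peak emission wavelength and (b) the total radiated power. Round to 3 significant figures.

λ_max ≈ 1.17×10³ nm; P ≈ 142 W

(a) λ_max = b/T = 2.898×10⁻³/2482 = 1.168×10⁻⁶ m = 1.17×10³ nm.
Area A = 1.45×10⁻⁴ m².
(b) P = εσAT⁴ = 0.455×5.670×10⁻⁸×1.45×10⁻⁴×(2482)⁴ = 142 W.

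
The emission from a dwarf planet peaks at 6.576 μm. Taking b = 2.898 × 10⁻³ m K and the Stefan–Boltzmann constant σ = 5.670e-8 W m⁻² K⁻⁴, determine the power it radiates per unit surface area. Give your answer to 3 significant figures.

I ≈ 2.14×10³ W/m²

Wien's law: T = b/λ_max = 2.898×10⁻³/6.576×10⁻⁶ = 440.693 K.
Then I = σT⁴ = 5.670×10⁻⁸×(440.693)⁴ = 2.14×10³ W/m².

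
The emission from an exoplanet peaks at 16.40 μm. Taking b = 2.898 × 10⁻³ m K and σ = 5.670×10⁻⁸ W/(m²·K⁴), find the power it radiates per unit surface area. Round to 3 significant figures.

Wien's law: T = b/λ_max = 2.898×10⁻³/1.640×10⁻⁵ = 176.707 K.
Then I = σT⁴ = 5.670×10⁻⁸×(176.707)⁴ = 55.3 W/m².

I ≈ 55.3 W/m²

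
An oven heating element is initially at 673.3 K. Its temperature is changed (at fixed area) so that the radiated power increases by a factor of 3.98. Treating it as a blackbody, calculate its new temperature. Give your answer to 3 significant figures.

P ∝ T⁴, so T₂/T₁ = (P₂/P₁)^(1/4) = (3.98)^(1/4) = 1.41244.
T₂ = 673.3 × 1.41244 = 951 K.

T₂ ≈ 951 K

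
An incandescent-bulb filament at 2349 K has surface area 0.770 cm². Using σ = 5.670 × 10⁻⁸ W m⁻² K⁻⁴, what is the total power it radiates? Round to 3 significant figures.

Area A = 0.770 cm² = 7.70×10⁻⁵ m².
P = σAT⁴ = 5.670×10⁻⁸ × 7.70×10⁻⁵ × (2349)⁴ = 133 W.

P ≈ 133 W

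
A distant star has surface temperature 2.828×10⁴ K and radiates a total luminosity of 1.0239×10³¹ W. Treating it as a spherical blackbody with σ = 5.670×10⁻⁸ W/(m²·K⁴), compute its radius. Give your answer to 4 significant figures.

L = 4πR²σT⁴ ⇒ R = √(L/(4πσT⁴)).
σT⁴ = 3.62661×10¹⁰ W/m², so R = √(1.0239×10³¹/(4π×3.62661×10¹⁰)) = 4.740×10⁹ m.

R ≈ 4.740×10⁹ m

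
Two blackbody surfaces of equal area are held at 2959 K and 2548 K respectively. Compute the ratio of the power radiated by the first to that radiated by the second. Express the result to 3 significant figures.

P₁/P₂ ≈ 1.82

With equal areas, P₁/P₂ = (T₁/T₂)⁴ = (2959/2548)⁴ = 1.82.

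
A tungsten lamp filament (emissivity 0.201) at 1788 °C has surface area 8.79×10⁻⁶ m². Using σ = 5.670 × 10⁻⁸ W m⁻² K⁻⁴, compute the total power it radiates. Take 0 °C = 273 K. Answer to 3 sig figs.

P ≈ 1.81 W

T = 1788 °C + 273 = 2061 K.
Area A = 8.79×10⁻⁶ m².
P = εσAT⁴ = 0.201 × 5.670×10⁻⁸ × 8.79×10⁻⁶ × (2061)⁴ = 1.81 W.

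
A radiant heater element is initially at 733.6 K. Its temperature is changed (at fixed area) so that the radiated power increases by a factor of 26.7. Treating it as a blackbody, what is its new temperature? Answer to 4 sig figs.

T₂ ≈ 1668 K

P ∝ T⁴, so T₂/T₁ = (P₂/P₁)^(1/4) = (26.7)^(1/4) = 2.27315.
T₂ = 733.6 × 2.27315 = 1668 K.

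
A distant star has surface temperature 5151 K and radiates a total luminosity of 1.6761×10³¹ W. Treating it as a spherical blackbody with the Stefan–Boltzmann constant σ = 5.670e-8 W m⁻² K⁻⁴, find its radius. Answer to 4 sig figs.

L = 4πR²σT⁴ ⇒ R = √(L/(4πσT⁴)).
σT⁴ = 3.99162×10⁷ W/m², so R = √(1.6761×10³¹/(4π×3.99162×10⁷)) = 1.828×10¹¹ m.

R ≈ 1.828×10¹¹ m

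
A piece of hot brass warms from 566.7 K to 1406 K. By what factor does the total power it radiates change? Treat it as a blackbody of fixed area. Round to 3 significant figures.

P ∝ T⁴, so P₂/P₁ = (T₂/T₁)⁴ = (1406/566.7)⁴ = (2.48103)⁴ = 37.9.

P₂/P₁ ≈ 37.9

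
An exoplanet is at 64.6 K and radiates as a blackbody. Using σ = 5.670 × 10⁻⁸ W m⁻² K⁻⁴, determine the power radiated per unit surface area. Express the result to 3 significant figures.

Stefan–Boltzmann: I = σT⁴ = 5.670×10⁻⁸ × (64.6)⁴ = 0.987 W/m².

I ≈ 0.987 W/m²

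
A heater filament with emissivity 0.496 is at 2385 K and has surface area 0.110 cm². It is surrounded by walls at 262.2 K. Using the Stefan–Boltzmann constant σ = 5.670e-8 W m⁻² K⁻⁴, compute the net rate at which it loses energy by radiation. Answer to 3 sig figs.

Net loss ≈ 10.0 W

Area A = 0.110 cm² = 1.10×10⁻⁵ m².
Net radiated power P_net = εσA(T⁴ − T₀⁴) = 0.496×5.670×10⁻⁸×1.10×10⁻⁵×(2385⁴ − 262.2⁴).
T⁴ − T₀⁴ = 3.23559×10¹³ − 4.72640×10⁹ = 3.23512×10¹³ K⁴, so P_net = 10.0 W.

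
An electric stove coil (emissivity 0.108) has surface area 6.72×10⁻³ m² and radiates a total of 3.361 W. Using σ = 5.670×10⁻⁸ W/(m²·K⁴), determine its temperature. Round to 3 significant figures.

Area A = 6.72×10⁻³ m².
P = εσAT⁴ ⇒ T = (P/(εσA))^(1/4) = (3.361/(0.108×5.670×10⁻⁸×6.72×10⁻³))^(1/4) = 535 K.

T ≈ 535 K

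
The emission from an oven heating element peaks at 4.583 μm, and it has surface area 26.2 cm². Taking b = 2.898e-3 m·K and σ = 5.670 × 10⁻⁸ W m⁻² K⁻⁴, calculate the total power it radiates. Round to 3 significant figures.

P ≈ 23.8 W

Wien's law: T = b/λ_max = 2.898×10⁻³/4.583×10⁻⁶ = 632.337 K.
Area A = 26.2 cm² = 2.62×10⁻³ m².
Then P = σAT⁴ = 5.670×10⁻⁸×2.62×10⁻³×(632.337)⁴ = 23.8 W.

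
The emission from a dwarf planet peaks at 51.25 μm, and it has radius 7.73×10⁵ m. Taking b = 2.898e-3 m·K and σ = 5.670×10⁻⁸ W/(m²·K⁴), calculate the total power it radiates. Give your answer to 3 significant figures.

P ≈ 4.35×10¹² W

Wien's law: T = b/λ_max = 2.898×10⁻³/5.125×10⁻⁵ = 56.5463 K.
Surface area A = 4πR² = 4π(7.73×10⁵ m)² = 7.50877×10¹² m².
Then P = σAT⁴ = 5.670×10⁻⁸×7.50877×10¹²×(56.5463)⁴ = 4.35×10¹² W.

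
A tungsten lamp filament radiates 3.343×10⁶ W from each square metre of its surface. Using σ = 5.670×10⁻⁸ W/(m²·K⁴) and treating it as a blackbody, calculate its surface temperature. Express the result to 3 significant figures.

T ≈ 2.77×10³ K

I = σT⁴, so T = (I/σ)^(1/4) = (3.343×10⁶/(5.670×10⁻⁸))^(1/4) = 2.77×10³ K.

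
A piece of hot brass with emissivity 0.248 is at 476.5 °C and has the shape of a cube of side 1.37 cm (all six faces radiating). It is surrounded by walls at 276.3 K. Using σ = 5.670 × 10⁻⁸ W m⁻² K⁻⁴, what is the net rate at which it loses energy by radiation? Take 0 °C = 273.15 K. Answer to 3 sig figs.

T = 476.5 °C + 273.15 = 749.65 K.
Area A = 6s² = 6×(0.0137 m)² = 1.12614×10⁻³ m².
Net radiated power P_net = εσA(T⁴ − T₀⁴) = 0.248×5.670×10⁻⁸×1.12614×10⁻³×(749.65⁴ − 276.3⁴).
T⁴ − T₀⁴ = 3.15816×10¹¹ − 5.82805×10⁹ = 3.09988×10¹¹ K⁴, so P_net = 4.91 W.

Net loss ≈ 4.91 W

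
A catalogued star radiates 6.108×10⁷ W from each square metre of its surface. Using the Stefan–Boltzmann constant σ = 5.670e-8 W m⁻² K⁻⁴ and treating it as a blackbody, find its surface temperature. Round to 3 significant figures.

I = σT⁴, so T = (I/σ)^(1/4) = (6.108×10⁷/(5.670×10⁻⁸))^(1/4) = 5.73×10³ K.

T ≈ 5.73×10³ K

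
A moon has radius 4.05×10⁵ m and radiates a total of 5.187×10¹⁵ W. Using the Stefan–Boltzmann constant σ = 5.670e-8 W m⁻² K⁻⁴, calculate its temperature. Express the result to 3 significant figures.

Surface area A = 4πR² = 4π(4.05×10⁵ m)² = 2.06120×10¹² m².
P = σAT⁴ ⇒ T = (P/(σA))^(1/4) = (5.187×10¹⁵/(5.670×10⁻⁸×2.06120×10¹²))^(1/4) = 459 K.

T ≈ 459 K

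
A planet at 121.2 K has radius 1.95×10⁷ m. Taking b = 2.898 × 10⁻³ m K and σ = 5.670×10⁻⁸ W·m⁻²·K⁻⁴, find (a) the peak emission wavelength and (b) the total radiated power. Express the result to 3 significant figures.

(a) λ_max = b/T = 2.898×10⁻³/121.2 = 2.391×10⁻⁵ m = 23.9 μm.
Surface area A = 4πR² = 4π(1.95×10⁷ m)² = 4.77836×10¹⁵ m².
(b) P = σAT⁴ = 5.670×10⁻⁸×4.77836×10¹⁵×(121.2)⁴ = 5.85×10¹⁶ W.

λ_max ≈ 23.9 μm; P ≈ 5.85×10¹⁶ W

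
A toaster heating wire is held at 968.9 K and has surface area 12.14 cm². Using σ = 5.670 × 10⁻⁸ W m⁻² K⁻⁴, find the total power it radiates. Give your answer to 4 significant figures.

Area A = 12.14 cm² = 1.214×10⁻³ m².
P = σAT⁴ = 5.670×10⁻⁸ × 1.214×10⁻³ × (968.9)⁴ = 60.66 W.

P ≈ 60.66 W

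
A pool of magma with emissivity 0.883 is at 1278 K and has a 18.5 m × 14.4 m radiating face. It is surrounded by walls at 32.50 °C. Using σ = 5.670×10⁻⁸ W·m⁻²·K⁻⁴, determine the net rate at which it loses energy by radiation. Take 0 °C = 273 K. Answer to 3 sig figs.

Net loss ≈ 3.55×10⁷ W

Surroundings: T = 32.50 °C + 273 = 305.50 K.
Area A = 18.5 × 14.4 = 266.4 m².
Net radiated power P_net = εσA(T⁴ − T₀⁴) = 0.883×5.670×10⁻⁸×266.4×(1278⁴ − 305.50⁴).
T⁴ − T₀⁴ = 2.66762×10¹² − 8.71054×10⁹ = 2.65891×10¹² K⁴, so P_net = 3.55×10⁷ W.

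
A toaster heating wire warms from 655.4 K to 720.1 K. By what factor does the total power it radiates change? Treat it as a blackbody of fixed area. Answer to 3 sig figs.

P ∝ T⁴, so P₂/P₁ = (T₂/T₁)⁴ = (720.1/655.4)⁴ = (1.09872)⁴ = 1.46.

P₂/P₁ ≈ 1.46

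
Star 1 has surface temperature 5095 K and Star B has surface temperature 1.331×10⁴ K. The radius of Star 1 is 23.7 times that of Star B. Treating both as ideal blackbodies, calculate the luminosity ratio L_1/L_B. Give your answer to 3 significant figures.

L_1/L_B ≈ 12.1

L ∝ R²T⁴, so L_1/L_B = (R_1/R_B)²(T_1/T_B)⁴ = (23.7)² × (5095/1.331×10⁴)⁴ = 561.69 × 0.0214716 = 12.1.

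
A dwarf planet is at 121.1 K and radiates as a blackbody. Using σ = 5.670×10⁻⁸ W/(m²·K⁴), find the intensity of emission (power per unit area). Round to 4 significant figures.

I ≈ 12.19 W/m²

Stefan–Boltzmann: I = σT⁴ = 5.670×10⁻⁸ × (121.1)⁴ = 12.19 W/m².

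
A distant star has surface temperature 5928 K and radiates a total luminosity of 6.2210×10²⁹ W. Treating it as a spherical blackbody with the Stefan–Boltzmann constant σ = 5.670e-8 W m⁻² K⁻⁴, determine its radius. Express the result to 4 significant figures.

L = 4πR²σT⁴ ⇒ R = √(L/(4πσT⁴)).
σT⁴ = 7.00190×10⁷ W/m², so R = √(6.2210×10²⁹/(4π×7.00190×10⁷)) = 2.659×10¹⁰ m.

R ≈ 2.659×10¹⁰ m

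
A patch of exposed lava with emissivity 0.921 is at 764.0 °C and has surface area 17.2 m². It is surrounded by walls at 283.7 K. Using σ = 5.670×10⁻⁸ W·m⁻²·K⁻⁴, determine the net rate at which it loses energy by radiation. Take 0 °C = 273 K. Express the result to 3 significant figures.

T = 764.0 °C + 273 = 1037.0 K.
Area A = 17.2 m².
Net radiated power P_net = εσA(T⁴ − T₀⁴) = 0.921×5.670×10⁻⁸×17.2×(1037.0⁴ − 283.7⁴).
T⁴ − T₀⁴ = 1.15642×10¹² − 6.47795×10⁹ = 1.14994×10¹² K⁴, so P_net = 1.03×10⁶ W.

Net loss ≈ 1.03×10⁶ W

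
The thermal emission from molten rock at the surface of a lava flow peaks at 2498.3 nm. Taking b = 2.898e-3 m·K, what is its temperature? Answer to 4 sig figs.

T ≈ 1160 K

Wien's law gives T = b/λ_max = (2.898×10⁻³ m·K)/(2.4983×10⁻⁶ m) = 1160 K.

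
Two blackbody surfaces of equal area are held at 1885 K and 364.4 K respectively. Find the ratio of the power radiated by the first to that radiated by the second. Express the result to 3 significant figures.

P₁/P₂ ≈ 716

With equal areas, P₁/P₂ = (T₁/T₂)⁴ = (1885/364.4)⁴ = 716.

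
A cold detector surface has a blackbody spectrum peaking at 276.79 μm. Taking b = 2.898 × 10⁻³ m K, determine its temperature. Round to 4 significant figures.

T ≈ 10.47 K

Wien's law gives T = b/λ_max = (2.898×10⁻³ m·K)/(2.7679×10⁻⁴ m) = 10.47 K.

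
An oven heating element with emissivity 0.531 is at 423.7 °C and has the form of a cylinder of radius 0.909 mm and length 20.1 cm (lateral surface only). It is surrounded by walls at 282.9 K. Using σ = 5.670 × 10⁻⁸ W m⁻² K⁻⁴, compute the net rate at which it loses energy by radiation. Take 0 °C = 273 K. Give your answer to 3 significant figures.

T = 423.7 °C + 273 = 696.7 K.
Lateral area A = 2πrL = 2π×9.09×10⁻⁴×0.201 = 1.14799×10⁻³ m².
Net radiated power P_net = εσA(T⁴ − T₀⁴) = 0.531×5.670×10⁻⁸×1.14799×10⁻³×(696.7⁴ − 282.9⁴).
T⁴ − T₀⁴ = 2.35604×10¹¹ − 6.40519×10⁹ = 2.29199×10¹¹ K⁴, so P_net = 7.92 W.

Net loss ≈ 7.92 W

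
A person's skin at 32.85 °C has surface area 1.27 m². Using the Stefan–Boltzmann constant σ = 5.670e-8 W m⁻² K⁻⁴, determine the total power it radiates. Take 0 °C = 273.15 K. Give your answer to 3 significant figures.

T = 32.85 °C + 273.15 = 306.00 K.
Area A = 1.27 m².
P = σAT⁴ = 5.670×10⁻⁸ × 1.27 × (306.00)⁴ = 631 W.

P ≈ 631 W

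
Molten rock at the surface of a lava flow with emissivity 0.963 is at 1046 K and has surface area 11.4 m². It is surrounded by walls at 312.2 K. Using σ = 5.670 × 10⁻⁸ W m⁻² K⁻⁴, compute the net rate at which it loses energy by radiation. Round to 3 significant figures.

Net loss ≈ 7.39×10⁵ W

Area A = 11.4 m².
Net radiated power P_net = εσA(T⁴ − T₀⁴) = 0.963×5.670×10⁻⁸×11.4×(1046⁴ − 312.2⁴).
T⁴ − T₀⁴ = 1.19709×10¹² − 9.50017×10⁹ = 1.18759×10¹² K⁴, so P_net = 7.39×10⁵ W.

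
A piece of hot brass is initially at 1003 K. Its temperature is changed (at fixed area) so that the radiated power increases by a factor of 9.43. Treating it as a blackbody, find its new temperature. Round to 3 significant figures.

T₂ ≈ 1.76×10³ K

P ∝ T⁴, so T₂/T₁ = (P₂/P₁)^(1/4) = (9.43)^(1/4) = 1.75238.
T₂ = 1003 × 1.75238 = 1.76×10³ K.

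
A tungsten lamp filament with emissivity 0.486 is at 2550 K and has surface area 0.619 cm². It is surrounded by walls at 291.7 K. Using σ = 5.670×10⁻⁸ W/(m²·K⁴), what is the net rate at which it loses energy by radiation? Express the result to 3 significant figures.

Area A = 0.619 cm² = 6.19×10⁻⁵ m².
Net radiated power P_net = εσA(T⁴ − T₀⁴) = 0.486×5.670×10⁻⁸×6.19×10⁻⁵×(2550⁴ − 291.7⁴).
T⁴ − T₀⁴ = 4.22825×10¹³ − 7.24012×10⁹ = 4.22753×10¹³ K⁴, so P_net = 72.1 W.

Net loss ≈ 72.1 W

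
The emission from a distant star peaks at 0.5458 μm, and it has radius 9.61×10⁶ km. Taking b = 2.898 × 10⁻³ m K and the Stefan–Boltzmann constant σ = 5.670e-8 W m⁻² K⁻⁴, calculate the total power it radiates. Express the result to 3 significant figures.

P ≈ 5.23×10²⁸ W

Wien's law: T = b/λ_max = 2.898×10⁻³/5.458×10⁻⁷ = 5309.64 K.
Surface area A = 4πR² = 4π(9.61×10⁹ m)² = 1.16053×10²¹ m².
Then P = σAT⁴ = 5.670×10⁻⁸×1.16053×10²¹×(5309.64)⁴ = 5.23×10²⁸ W.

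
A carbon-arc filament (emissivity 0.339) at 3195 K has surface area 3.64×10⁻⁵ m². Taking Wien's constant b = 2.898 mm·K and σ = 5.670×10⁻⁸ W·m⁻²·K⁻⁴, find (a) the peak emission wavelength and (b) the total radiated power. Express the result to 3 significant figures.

(a) λ_max = b/T = 2.898×10⁻³/3195 = 9.070×10⁻⁷ m = 907 nm.
Area A = 3.64×10⁻⁵ m².
(b) P = εσAT⁴ = 0.339×5.670×10⁻⁸×3.64×10⁻⁵×(3195)⁴ = 72.9 W.

λ_max ≈ 907 nm; P ≈ 72.9 W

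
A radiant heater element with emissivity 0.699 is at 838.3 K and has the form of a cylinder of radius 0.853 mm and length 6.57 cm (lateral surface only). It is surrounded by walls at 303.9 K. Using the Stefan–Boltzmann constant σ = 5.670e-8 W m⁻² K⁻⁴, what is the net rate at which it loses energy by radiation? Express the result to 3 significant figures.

Lateral area A = 2πrL = 2π×8.53×10⁻⁴×0.0657 = 3.52123×10⁻⁴ m².
Net radiated power P_net = εσA(T⁴ − T₀⁴) = 0.699×5.670×10⁻⁸×3.52123×10⁻⁴×(838.3⁴ − 303.9⁴).
T⁴ − T₀⁴ = 4.93853×10¹¹ − 8.52948×10⁹ = 4.85324×10¹¹ K⁴, so P_net = 6.77 W.

Net loss ≈ 6.77 W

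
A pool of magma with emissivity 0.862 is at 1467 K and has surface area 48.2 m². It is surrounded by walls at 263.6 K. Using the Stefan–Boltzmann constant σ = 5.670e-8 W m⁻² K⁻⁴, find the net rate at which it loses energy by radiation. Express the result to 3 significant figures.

Area A = 48.2 m².
Net radiated power P_net = εσA(T⁴ − T₀⁴) = 0.862×5.670×10⁻⁸×48.2×(1467⁴ − 263.6⁴).
T⁴ − T₀⁴ = 4.63149×10¹² − 4.82816×10⁹ = 4.62666×10¹² K⁴, so P_net = 1.09×10⁷ W.

Net loss ≈ 1.09×10⁷ W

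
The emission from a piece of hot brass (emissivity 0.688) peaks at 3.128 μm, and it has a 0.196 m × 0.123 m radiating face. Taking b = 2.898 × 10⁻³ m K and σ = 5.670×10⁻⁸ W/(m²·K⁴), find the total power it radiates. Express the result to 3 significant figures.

Wien's law: T = b/λ_max = 2.898×10⁻³/3.128×10⁻⁶ = 926.471 K.
Area A = 0.196 × 0.123 = 0.024108 m².
Then P = εσAT⁴ = 0.688×5.670×10⁻⁸×0.024108×(926.471)⁴ = 693 W.

P ≈ 693 W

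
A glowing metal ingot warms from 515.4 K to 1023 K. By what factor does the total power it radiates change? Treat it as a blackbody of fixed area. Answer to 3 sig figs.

P ∝ T⁴, so P₂/P₁ = (T₂/T₁)⁴ = (1023/515.4)⁴ = (1.98487)⁴ = 15.5.

P₂/P₁ ≈ 15.5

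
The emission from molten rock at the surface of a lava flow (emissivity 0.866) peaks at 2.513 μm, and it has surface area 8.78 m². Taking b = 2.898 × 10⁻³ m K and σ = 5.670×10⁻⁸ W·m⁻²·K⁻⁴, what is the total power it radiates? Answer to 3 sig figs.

Wien's law: T = b/λ_max = 2.898×10⁻³/2.513×10⁻⁶ = 1153.20 K.
Area A = 8.78 m².
Then P = εσAT⁴ = 0.866×5.670×10⁻⁸×8.78×(1153.20)⁴ = 7.62×10⁵ W.

P ≈ 7.62×10⁵ W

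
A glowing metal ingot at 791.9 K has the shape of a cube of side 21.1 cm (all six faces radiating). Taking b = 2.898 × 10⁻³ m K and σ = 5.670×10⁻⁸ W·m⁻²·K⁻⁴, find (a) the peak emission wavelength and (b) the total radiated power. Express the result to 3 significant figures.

(a) λ_max = b/T = 2.898×10⁻³/791.9 = 3.660×10⁻⁶ m = 3.66 μm.
Area A = 6s² = 6×(0.211 m)² = 0.267126 m².
(b) P = σAT⁴ = 5.670×10⁻⁸×0.267126×(791.9)⁴ = 5.96×10³ W.

λ_max ≈ 3.66 μm; P ≈ 5.96×10³ W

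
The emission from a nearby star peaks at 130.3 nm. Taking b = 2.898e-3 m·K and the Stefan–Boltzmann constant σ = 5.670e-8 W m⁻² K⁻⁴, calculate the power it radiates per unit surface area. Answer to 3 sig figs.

I ≈ 1.39×10¹⁰ W/m²

Wien's law: T = b/λ_max = 2.898×10⁻³/1.303×10⁻⁷ = 22241.0 K.
Then I = σT⁴ = 5.670×10⁻⁸×(22241.0)⁴ = 1.39×10¹⁰ W/m².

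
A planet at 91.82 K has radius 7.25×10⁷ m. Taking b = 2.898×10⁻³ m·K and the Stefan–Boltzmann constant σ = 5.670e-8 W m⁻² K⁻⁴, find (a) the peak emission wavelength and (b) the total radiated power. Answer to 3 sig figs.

(a) λ_max = b/T = 2.898×10⁻³/91.82 = 3.156×10⁻⁵ m = 31.6 μm.
Surface area A = 4πR² = 4π(7.25×10⁷ m)² = 6.60520×10¹⁶ m².
(b) P = σAT⁴ = 5.670×10⁻⁸×6.60520×10¹⁶×(91.82)⁴ = 2.66×10¹⁷ W.

λ_max ≈ 31.6 μm; P ≈ 2.66×10¹⁷ W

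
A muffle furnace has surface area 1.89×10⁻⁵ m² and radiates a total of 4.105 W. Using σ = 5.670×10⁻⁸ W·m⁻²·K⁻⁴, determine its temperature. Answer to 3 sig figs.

Area A = 1.89×10⁻⁵ m².
P = σAT⁴ ⇒ T = (P/(σA))^(1/4) = (4.105/(5.670×10⁻⁸×1.89×10⁻⁵))^(1/4) = 1.40×10³ K.

T ≈ 1.40×10³ K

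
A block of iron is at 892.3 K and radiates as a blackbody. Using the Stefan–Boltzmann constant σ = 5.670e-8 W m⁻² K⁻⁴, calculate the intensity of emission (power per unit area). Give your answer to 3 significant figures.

Stefan–Boltzmann: I = σT⁴ = 5.670×10⁻⁸ × (892.3)⁴ = 3.59×10⁴ W/m².

I ≈ 3.59×10⁴ W/m²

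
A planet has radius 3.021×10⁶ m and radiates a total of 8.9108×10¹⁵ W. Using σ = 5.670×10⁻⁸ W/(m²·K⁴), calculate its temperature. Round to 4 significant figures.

T ≈ 192.4 K

Surface area A = 4πR² = 4π(3.021×10⁶ m)² = 1.14686×10¹⁴ m².
P = σAT⁴ ⇒ T = (P/(σA))^(1/4) = (8.9108×10¹⁵/(5.670×10⁻⁸×1.14686×10¹⁴))^(1/4) = 192.4 K.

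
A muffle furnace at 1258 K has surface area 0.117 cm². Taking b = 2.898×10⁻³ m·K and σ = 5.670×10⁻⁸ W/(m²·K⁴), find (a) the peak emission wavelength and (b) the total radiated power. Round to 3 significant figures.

(a) λ_max = b/T = 2.898×10⁻³/1258 = 2.304×10⁻⁶ m = 2.30×10³ nm.
Area A = 0.117 cm² = 1.17×10⁻⁵ m².
(b) P = σAT⁴ = 5.670×10⁻⁸×1.17×10⁻⁵×(1258)⁴ = 1.66 W.

λ_max ≈ 2.30×10³ nm; P ≈ 1.66 W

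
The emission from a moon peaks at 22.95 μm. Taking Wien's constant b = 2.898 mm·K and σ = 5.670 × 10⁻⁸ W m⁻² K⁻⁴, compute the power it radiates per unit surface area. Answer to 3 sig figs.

Wien's law: T = b/λ_max = 2.898×10⁻³/2.295×10⁻⁵ = 126.275 K.
Then I = σT⁴ = 5.670×10⁻⁸×(126.275)⁴ = 14.4 W/m².

I ≈ 14.4 W/m²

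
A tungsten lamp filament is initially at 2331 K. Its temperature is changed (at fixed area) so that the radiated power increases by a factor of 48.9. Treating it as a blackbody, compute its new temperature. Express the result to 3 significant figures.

P ∝ T⁴, so T₂/T₁ = (P₂/P₁)^(1/4) = (48.9)^(1/4) = 2.64440.
T₂ = 2331 × 2.64440 = 6.16×10³ K.

T₂ ≈ 6.16×10³ K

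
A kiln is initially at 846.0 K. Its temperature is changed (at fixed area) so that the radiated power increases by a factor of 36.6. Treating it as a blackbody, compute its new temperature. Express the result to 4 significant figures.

P ∝ T⁴, so T₂/T₁ = (P₂/P₁)^(1/4) = (36.6)^(1/4) = 2.45963.
T₂ = 846.0 × 2.45963 = 2081 K.

T₂ ≈ 2081 K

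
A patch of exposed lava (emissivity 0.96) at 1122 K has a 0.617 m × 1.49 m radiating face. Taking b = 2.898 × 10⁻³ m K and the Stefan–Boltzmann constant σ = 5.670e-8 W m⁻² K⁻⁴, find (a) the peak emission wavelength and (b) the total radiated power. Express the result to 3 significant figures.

λ_max ≈ 2.58×10³ nm; P ≈ 7.93×10⁴ W

(a) λ_max = b/T = 2.898×10⁻³/1122 = 2.583×10⁻⁶ m = 2.58×10³ nm.
Area A = 0.617 × 1.49 = 0.91933 m².
(b) P = εσAT⁴ = 0.96×5.670×10⁻⁸×0.91933×(1122)⁴ = 7.93×10⁴ W.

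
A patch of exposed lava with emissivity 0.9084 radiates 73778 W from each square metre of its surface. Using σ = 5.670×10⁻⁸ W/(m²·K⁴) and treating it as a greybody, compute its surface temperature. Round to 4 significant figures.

T ≈ 1094 K

I = εσT⁴, so T = (I/εσ)^(1/4) = (73778/(0.9084×5.670×10⁻⁸))^(1/4) = 1094 K.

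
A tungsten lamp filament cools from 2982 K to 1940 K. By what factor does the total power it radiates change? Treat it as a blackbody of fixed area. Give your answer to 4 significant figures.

P₂/P₁ ≈ 0.1791

P ∝ T⁴, so P₂/P₁ = (T₂/T₁)⁴ = (1940/2982)⁴ = (0.650570)⁴ = 0.1791.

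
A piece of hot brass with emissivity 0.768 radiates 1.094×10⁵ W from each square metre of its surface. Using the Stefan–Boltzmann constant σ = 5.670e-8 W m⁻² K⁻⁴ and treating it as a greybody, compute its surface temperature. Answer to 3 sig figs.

I = εσT⁴, so T = (I/εσ)^(1/4) = (1.094×10⁵/(0.768×5.670×10⁻⁸))^(1/4) = 1.26×10³ K.

T ≈ 1.26×10³ K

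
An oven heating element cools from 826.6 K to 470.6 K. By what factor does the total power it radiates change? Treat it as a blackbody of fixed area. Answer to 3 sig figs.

P₂/P₁ ≈ 0.105

P ∝ T⁴, so P₂/P₁ = (T₂/T₁)⁴ = (470.6/826.6)⁴ = (0.569320)⁴ = 0.105.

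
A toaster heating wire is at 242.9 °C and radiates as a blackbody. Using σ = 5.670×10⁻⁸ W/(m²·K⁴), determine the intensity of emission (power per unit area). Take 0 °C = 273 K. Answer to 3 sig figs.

T = 242.9 °C + 273 = 515.9 K.
Stefan–Boltzmann: I = σT⁴ = 5.670×10⁻⁸ × (515.9)⁴ = 4.02×10³ W/m².

I ≈ 4.02×10³ W/m²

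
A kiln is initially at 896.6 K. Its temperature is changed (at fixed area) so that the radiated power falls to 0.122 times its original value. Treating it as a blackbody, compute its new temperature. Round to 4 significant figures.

T₂ ≈ 529.9 K

P ∝ T⁴, so T₂/T₁ = (P₂/P₁)^(1/4) = (0.122)^(1/4) = 0.591003.
T₂ = 896.6 × 0.591003 = 529.9 K.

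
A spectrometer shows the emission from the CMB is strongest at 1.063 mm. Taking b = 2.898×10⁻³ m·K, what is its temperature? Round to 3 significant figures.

Wien's law gives T = b/λ_max = (2.898×10⁻³ m·K)/(1.063×10⁻³ m) = 2.73 K.

T ≈ 2.73 K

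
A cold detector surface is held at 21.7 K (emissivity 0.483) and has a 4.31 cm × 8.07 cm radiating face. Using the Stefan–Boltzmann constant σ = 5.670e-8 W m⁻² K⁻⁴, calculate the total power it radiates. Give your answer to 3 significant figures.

P ≈ 2.11×10⁻⁵ W

Area A = 0.0431 × 0.0807 = 3.47817×10⁻³ m².
P = εσAT⁴ = 0.483 × 5.670×10⁻⁸ × 3.47817×10⁻³ × (21.7)⁴ = 2.11×10⁻⁵ W.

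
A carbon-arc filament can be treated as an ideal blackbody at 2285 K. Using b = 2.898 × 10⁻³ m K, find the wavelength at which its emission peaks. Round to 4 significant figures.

Wien's displacement law: λ_max = b/T = (2.898×10⁻³ m·K)/(2285 K) = 1.2683×10⁻⁶ m.
That is 1268 nm, in the infrared range.

λ_max ≈ 1268 nm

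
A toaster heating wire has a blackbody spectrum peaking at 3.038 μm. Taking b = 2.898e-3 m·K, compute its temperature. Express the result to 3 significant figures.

Wien's law gives T = b/λ_max = (2.898×10⁻³ m·K)/(3.038×10⁻⁶ m) = 954 K.

T ≈ 954 K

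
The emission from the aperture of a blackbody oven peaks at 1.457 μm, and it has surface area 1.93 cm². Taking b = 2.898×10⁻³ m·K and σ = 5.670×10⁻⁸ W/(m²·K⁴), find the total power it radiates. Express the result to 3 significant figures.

Wien's law: T = b/λ_max = 2.898×10⁻³/1.457×10⁻⁶ = 1989.02 K.
Area A = 1.93 cm² = 1.93×10⁻⁴ m².
Then P = σAT⁴ = 5.670×10⁻⁸×1.93×10⁻⁴×(1989.02)⁴ = 171 W.

P ≈ 171 W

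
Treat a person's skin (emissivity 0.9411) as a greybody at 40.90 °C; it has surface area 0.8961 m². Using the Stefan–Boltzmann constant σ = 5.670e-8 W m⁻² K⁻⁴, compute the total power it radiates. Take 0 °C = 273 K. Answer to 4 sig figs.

T = 40.90 °C + 273 = 313.90 K.
Area A = 0.8961 m².
P = εσAT⁴ = 0.9411 × 5.670×10⁻⁸ × 0.8961 × (313.90)⁴ = 464.2 W.

P ≈ 464.2 W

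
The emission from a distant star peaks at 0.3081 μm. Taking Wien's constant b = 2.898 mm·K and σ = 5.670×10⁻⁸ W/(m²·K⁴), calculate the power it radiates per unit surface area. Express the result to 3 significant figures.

I ≈ 4.44×10⁸ W/m²

Wien's law: T = b/λ_max = 2.898×10⁻³/3.081×10⁻⁷ = 9406.04 K.
Then I = σT⁴ = 5.670×10⁻⁸×(9406.04)⁴ = 4.44×10⁸ W/m².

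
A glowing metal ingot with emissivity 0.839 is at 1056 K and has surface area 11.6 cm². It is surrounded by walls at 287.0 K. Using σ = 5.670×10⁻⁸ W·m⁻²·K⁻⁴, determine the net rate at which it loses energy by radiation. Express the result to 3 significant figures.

Net loss ≈ 68.2 W

Area A = 11.6 cm² = 1.16×10⁻³ m².
Net radiated power P_net = εσA(T⁴ − T₀⁴) = 0.839×5.670×10⁻⁸×1.16×10⁻³×(1056⁴ − 287.0⁴).
T⁴ − T₀⁴ = 1.24353×10¹² − 6.78465×10⁹ = 1.23675×10¹² K⁴, so P_net = 68.2 W.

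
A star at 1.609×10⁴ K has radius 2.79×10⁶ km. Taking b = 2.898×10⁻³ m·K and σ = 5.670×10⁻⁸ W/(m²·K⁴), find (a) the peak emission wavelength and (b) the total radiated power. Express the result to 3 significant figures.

(a) λ_max = b/T = 2.898×10⁻³/1.609×10⁴ = 1.801×10⁻⁷ m = 180 nm.
Surface area A = 4πR² = 4π(2.79×10⁹ m)² = 9.78179×10¹⁹ m².
(b) P = σAT⁴ = 5.670×10⁻⁸×9.78179×10¹⁹×(1.609×10⁴)⁴ = 3.72×10²⁹ W.

λ_max ≈ 180 nm; P ≈ 3.72×10²⁹ W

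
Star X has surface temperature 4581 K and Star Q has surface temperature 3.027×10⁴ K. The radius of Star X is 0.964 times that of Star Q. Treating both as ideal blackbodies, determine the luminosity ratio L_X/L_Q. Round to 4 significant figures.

L ∝ R²T⁴, so L_X/L_Q = (R_X/R_Q)²(T_X/T_Q)⁴ = (0.964)² × (4581/3.027×10⁴)⁴ = 0.929296 × 5.24556×10⁻⁴ = 4.875×10⁻⁴.

L_X/L_Q ≈ 4.875×10⁻⁴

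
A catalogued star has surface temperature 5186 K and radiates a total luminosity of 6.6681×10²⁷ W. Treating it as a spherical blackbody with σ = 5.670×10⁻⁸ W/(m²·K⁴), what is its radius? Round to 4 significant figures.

L = 4πR²σT⁴ ⇒ R = √(L/(4πσT⁴)).
σT⁴ = 4.10122×10⁷ W/m², so R = √(6.6681×10²⁷/(4π×4.10122×10⁷)) = 3.597×10⁹ m.

R ≈ 3.597×10⁹ m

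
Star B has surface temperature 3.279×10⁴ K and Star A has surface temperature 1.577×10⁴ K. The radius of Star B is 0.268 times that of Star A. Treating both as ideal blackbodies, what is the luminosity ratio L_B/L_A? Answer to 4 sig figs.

L_B/L_A ≈ 1.342

L ∝ R²T⁴, so L_B/L_A = (R_B/R_A)²(T_B/T_A)⁴ = (0.268)² × (3.279×10⁴/1.577×10⁴)⁴ = 0.071824 × 18.6913 = 1.342.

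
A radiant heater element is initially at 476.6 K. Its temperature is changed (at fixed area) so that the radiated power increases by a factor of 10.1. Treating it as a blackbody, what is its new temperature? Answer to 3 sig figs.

T₂ ≈ 850 K

P ∝ T⁴, so T₂/T₁ = (P₂/P₁)^(1/4) = (10.1)^(1/4) = 1.78271.
T₂ = 476.6 × 1.78271 = 850 K.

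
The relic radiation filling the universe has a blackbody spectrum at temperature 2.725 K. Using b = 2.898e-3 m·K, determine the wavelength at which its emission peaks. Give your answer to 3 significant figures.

λ_max ≈ 1.06×10⁻³ m

Wien's displacement law: λ_max = b/T = (2.898×10⁻³ m·K)/(2.725 K) = 1.063×10⁻³ m.
That is 1.06×10⁻³ m, in the microwave range.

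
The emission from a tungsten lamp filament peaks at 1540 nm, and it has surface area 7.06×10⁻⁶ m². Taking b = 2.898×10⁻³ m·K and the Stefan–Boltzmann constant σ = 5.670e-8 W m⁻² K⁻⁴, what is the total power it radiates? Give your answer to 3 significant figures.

Wien's law: T = b/λ_max = 2.898×10⁻³/1.540×10⁻⁶ = 1881.82 K.
Area A = 7.06×10⁻⁶ m².
Then P = σAT⁴ = 5.670×10⁻⁸×7.06×10⁻⁶×(1881.82)⁴ = 5.02 W.

P ≈ 5.02 W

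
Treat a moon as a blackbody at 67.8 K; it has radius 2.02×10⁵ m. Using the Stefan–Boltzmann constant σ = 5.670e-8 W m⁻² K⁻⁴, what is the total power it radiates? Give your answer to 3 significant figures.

P ≈ 6.14×10¹¹ W

Surface area A = 4πR² = 4π(2.02×10⁵ m)² = 5.12758×10¹¹ m².
P = σAT⁴ = 5.670×10⁻⁸ × 5.12758×10¹¹ × (67.8)⁴ = 6.14×10¹¹ W.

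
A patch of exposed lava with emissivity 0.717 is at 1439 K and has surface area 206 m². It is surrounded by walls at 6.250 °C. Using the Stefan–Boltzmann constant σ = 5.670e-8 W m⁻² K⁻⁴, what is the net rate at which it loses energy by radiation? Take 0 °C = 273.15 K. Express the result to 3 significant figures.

Net loss ≈ 3.59×10⁷ W

Surroundings: T = 6.250 °C + 273.15 = 279.400 K.
Area A = 206 m².
Net radiated power P_net = εσA(T⁴ − T₀⁴) = 0.717×5.670×10⁻⁸×206×(1439⁴ − 279.400⁴).
T⁴ − T₀⁴ = 4.28789×10¹² − 6.09404×10⁹ = 4.28180×10¹² K⁴, so P_net = 3.59×10⁷ W.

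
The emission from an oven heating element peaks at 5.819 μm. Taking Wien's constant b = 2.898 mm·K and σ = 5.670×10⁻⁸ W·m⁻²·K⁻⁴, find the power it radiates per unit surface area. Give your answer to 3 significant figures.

Wien's law: T = b/λ_max = 2.898×10⁻³/5.819×10⁻⁶ = 498.024 K.
Then I = σT⁴ = 5.670×10⁻⁸×(498.024)⁴ = 3.49×10³ W/m².

I ≈ 3.49×10³ W/m²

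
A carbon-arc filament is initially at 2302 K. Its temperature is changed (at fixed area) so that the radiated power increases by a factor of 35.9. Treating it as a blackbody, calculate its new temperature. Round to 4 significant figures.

P ∝ T⁴, so T₂/T₁ = (P₂/P₁)^(1/4) = (35.9)^(1/4) = 2.44779.
T₂ = 2302 × 2.44779 = 5635 K.

T₂ ≈ 5635 K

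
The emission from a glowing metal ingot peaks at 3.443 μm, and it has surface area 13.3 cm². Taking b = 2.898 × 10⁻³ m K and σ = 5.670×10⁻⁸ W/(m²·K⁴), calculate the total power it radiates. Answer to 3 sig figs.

Wien's law: T = b/λ_max = 2.898×10⁻³/3.443×10⁻⁶ = 841.708 K.
Area A = 13.3 cm² = 1.33×10⁻³ m².
Then P = σAT⁴ = 5.670×10⁻⁸×1.33×10⁻³×(841.708)⁴ = 37.9 W.

P ≈ 37.9 W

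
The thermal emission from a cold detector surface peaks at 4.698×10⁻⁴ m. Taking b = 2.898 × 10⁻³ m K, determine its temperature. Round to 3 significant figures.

T ≈ 6.17 K

Wien's law gives T = b/λ_max = (2.898×10⁻³ m·K)/(4.698×10⁻⁴ m) = 6.17 K.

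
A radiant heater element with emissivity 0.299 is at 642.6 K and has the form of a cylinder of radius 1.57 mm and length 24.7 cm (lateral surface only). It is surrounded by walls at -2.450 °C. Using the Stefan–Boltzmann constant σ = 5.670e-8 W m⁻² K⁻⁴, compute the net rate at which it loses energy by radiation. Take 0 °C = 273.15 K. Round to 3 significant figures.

Net loss ≈ 6.82 W

Surroundings: T = -2.450 °C + 273.15 = 270.700 K.
Lateral area A = 2πrL = 2π×1.57×10⁻³×0.247 = 2.43656×10⁻³ m².
Net radiated power P_net = εσA(T⁴ − T₀⁴) = 0.299×5.670×10⁻⁸×2.43656×10⁻³×(642.6⁴ − 270.700⁴).
T⁴ − T₀⁴ = 1.70515×10¹¹ − 5.36974×10⁹ = 1.65145×10¹¹ K⁴, so P_net = 6.82 W.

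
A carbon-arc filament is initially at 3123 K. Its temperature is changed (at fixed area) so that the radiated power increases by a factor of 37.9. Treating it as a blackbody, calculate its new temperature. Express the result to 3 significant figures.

P ∝ T⁴, so T₂/T₁ = (P₂/P₁)^(1/4) = (37.9)^(1/4) = 2.48119.
T₂ = 3123 × 2.48119 = 7.75×10³ K.

T₂ ≈ 7.75×10³ K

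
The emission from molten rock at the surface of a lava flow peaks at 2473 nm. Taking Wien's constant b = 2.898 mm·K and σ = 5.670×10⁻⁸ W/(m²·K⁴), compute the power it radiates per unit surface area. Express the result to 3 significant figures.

Wien's law: T = b/λ_max = 2.898×10⁻³/2.473×10⁻⁶ = 1171.86 K.
Then I = σT⁴ = 5.670×10⁻⁸×(1171.86)⁴ = 1.07×10⁵ W/m².

I ≈ 1.07×10⁵ W/m²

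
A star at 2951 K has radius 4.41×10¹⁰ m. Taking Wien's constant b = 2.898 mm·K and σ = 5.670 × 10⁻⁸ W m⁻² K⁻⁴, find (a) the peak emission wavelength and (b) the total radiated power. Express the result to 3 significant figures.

(a) λ_max = b/T = 2.898×10⁻³/2951 = 9.820×10⁻⁷ m = 0.982 μm.
Surface area A = 4πR² = 4π(4.41×10¹⁰ m)² = 2.44392×10²² m².
(b) P = σAT⁴ = 5.670×10⁻⁸×2.44392×10²²×(2951)⁴ = 1.05×10²⁹ W.

λ_max ≈ 0.982 μm; P ≈ 1.05×10²⁹ W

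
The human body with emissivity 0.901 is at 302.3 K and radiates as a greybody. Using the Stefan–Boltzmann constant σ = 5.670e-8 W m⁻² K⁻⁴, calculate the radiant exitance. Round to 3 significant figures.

I ≈ 427 W/m²

Stefan–Boltzmann: I = εσT⁴ = 0.901 × 5.670×10⁻⁸ × (302.3)⁴ = 427 W/m².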